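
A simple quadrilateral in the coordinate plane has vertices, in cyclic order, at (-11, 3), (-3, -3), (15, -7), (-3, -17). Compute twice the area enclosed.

364

The shoelace formula gives twice the area as |((-11)·(-3) − (-3)·3) + ((-3)·(-7) − 15·(-3)) + (15·(-17) − (-3)·(-7)) + ((-3)·3 − (-11)·(-17))| = 364, so the area is 182.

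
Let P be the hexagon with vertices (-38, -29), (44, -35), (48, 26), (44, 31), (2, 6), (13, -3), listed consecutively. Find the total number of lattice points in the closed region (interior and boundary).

The shoelace formula gives twice the area as |((-38)·(-35) − 44·(-29)) + (44·26 − 48·(-35)) + (48·31 − 44·26) + (44·6 − 2·31) + (2·(-3) − 13·6) + (13·(-29) − (-38)·(-3))| = 5401, so the area is 5401/2.
The number of boundary lattice points is Σ gcd(|Δx|,|Δy|) = gcd(82,6) + gcd(4,61) + gcd(4,5) + gcd(42,25) + gcd(11,9) + gcd(51,26) = 2+1+1+1+1+1 = 7.
Pick's theorem gives I = A − B/2 + 1 = 5401/2 − 7/2 + 1 = 2698, so the closed region contains I + B = 2698 + 7 = 2705 lattice points.

2705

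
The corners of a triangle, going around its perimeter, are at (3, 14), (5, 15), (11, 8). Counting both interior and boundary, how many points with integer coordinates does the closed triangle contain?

By the shoelace formula, twice the signed area is |(3·15 − 5·14) + (5·8 − 11·15) + (11·14 − 3·8)| = 20, so the area is 10.
Along each edge there are gcd(|Δx|,|Δy|)+1 lattice points, so counting each shared vertex once the boundary has gcd(2,1) + gcd(6,7) + gcd(8,6) = 1+1+2 = 4.
Pick's theorem gives I = A − B/2 + 1 = 10 − 4/2 + 1 = 9, so the closed region contains I + B = 9 + 4 = 13 lattice points.

13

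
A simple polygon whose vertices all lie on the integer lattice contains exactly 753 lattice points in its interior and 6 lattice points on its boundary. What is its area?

755

By Pick's theorem, A = I + B/2 − 1 = 753 + 6/2 − 1 = 755.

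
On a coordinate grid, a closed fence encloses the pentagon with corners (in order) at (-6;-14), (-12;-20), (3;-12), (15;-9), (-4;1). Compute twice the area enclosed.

By the shoelace formula, twice the signed area is |[(-6)·(-20) − (-12)·(-14)] + [(-12)·(-12) − 3·(-20)] + [3·(-9) − 15·(-12)] + [15·1 − (-4)·(-9)] + [(-4)·(-14) − (-6)·1]| = 350, so the area is 175.

350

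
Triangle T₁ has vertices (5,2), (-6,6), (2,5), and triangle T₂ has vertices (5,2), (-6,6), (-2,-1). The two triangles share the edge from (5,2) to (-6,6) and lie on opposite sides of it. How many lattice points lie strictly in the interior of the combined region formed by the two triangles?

The union is the simple quadrilateral with vertices (5,2), (2,5), (-6,6), (-2,-1) in order.
Using the shoelace formula, 2A = |(5·5 − 2·2) + (2·6 − (-6)·5) + ((-6)·(-1) − (-2)·6) + ((-2)·2 − 5·(-1))| = 82, so the area is 41.
Summing gcd(|Δx|,|Δy|) over the edges gives the boundary count: gcd(3,3) + gcd(8,1) + gcd(4,7) + gcd(7,3) = 3+1+1+1 = 6.
By Pick's theorem I = A − B/2 + 1 = 41 − 6/2 + 1 = 39.

39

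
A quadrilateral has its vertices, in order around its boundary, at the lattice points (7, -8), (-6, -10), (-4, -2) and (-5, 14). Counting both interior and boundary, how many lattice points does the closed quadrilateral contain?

By the shoelace formula, twice the signed area is |[7·(-10) − (-6)·(-8)] + [(-6)·(-2) − (-4)·(-10)] + [(-4)·14 − (-5)·(-2)] + [(-5)·(-8) − 7·14]| = 270, so the area is 135.
The number of boundary lattice points is Σ gcd(|Δx|,|Δy|) = gcd(13,2) + gcd(2,8) + gcd(1,16) + gcd(12,22) = 1+2+1+2 = 6.
Pick's theorem gives I = A − B/2 + 1 = 135 − 6/2 + 1 = 133, so the closed region contains I + B = 133 + 6 = 139 lattice points.

139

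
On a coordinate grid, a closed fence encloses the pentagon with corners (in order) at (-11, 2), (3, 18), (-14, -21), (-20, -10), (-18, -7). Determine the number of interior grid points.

The shoelace formula gives twice the area as |((-11)·18 − 3·2) + (3·(-21) − (-14)·18) + ((-14)·(-10) − (-20)·(-21)) + ((-20)·(-7) − (-18)·(-10)) + ((-18)·2 − (-11)·(-7))| = 448, so the area is 224.
Summing gcd(|Δx|,|Δy|) over the edges gives the boundary count: gcd(14,16) + gcd(17,39) + gcd(6,11) + gcd(2,3) + gcd(7,9) = 2+1+1+1+1 = 6.
By Pick's theorem A = I + B/2 − 1, so I = 224 − 6/2 + 1 = 222.

222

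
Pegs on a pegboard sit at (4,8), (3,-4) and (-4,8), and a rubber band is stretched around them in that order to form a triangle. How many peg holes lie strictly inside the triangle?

44

By the shoelace formula, twice the signed area is |[4·(-4) − 3·8] + [3·8 − (-4)·(-4)] + [(-4)·8 − 4·8]| = 96, so the area is 48.
Along each edge there are gcd(|Δx|,|Δy|)+1 lattice points, so counting each shared vertex once the boundary has gcd(1,12) + gcd(7,12) + gcd(8,0) = 1+1+8 = 10.
By Pick's theorem A = I + B/2 − 1, so I = 48 − 10/2 + 1 = 44.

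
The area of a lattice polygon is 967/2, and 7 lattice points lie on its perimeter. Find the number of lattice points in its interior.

Pick's theorem A = I + B/2 − 1 rearranges to I = A − B/2 + 1 = 967/2 − 7/2 + 1 = 481.

481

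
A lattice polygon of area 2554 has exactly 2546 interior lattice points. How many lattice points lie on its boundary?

Pick's theorem gives A = I + B/2 − 1, so B = 2(A − I + 1) = 2(2554 − 2546 + 1) = 18.

18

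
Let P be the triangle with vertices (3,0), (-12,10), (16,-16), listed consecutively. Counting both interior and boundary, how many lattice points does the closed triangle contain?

60

By the shoelace formula, twice the signed area is |[3·10 − (-12)·0] + [(-12)·(-16) − 16·10] + [16·0 − 3·(-16)]| = 110, so the area is 55.
Summing gcd(|Δx|,|Δy|) over the edges gives the boundary count: gcd(15,10) + gcd(28,26) + gcd(13,16) = 5+2+1 = 8.
Pick's theorem gives I = A − B/2 + 1 = 55 − 8/2 + 1 = 52, so the closed region contains I + B = 52 + 8 = 60 lattice points.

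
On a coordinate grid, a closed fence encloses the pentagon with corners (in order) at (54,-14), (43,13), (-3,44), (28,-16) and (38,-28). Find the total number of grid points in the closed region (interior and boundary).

The shoelace formula gives twice the area as |(54·13 − 43·(-14)) + (43·44 − (-3)·13) + ((-3)·(-16) − 28·44) + (28·(-28) − 38·(-16)) + (38·(-14) − 54·(-28))| = 2855, so the area is 2855/2.
Summing gcd(|Δx|,|Δy|) over the edges gives the boundary count: gcd(11,27) + gcd(46,31) + gcd(31,60) + gcd(10,12) + gcd(16,14) = 1+1+1+2+2 = 7.
Pick's theorem gives I = A − B/2 + 1 = 2855/2 − 7/2 + 1 = 1425, so the closed region contains I + B = 1425 + 7 = 1432 lattice points.

1432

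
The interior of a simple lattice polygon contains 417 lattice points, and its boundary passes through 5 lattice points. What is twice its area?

837

By Pick's theorem, A = I + B/2 − 1 = 417 + 5/2 − 1 = 837/2.
Hence 2A = 837.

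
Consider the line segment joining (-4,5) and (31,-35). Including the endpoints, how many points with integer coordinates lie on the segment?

6

The number of lattice points on a segment between lattice points is gcd(|Δx|,|Δy|) + 1 = gcd(35,40) + 1 = 5 + 1 = 6.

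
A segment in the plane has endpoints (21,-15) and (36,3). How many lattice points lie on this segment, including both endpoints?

4

The number of lattice points on a segment between lattice points is gcd(|Δx|,|Δy|) + 1 = gcd(15,18) + 1 = 3 + 1 = 4.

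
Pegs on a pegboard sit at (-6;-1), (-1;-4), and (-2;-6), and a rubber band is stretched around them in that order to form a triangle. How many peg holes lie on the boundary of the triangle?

3

Along each edge there are gcd(|Δx|,|Δy|)+1 lattice points, so counting each shared vertex once the boundary has gcd(5,3) + gcd(1,2) + gcd(4,5) = 1+1+1 = 3.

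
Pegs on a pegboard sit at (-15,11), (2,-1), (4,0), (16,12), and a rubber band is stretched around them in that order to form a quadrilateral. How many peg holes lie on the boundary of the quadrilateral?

15

Along each edge there are gcd(|Δx|,|Δy|)+1 lattice points, so counting each shared vertex once the boundary has gcd(17,12) + gcd(2,1) + gcd(12,12) + gcd(31,1) = 1+1+12+1 = 15.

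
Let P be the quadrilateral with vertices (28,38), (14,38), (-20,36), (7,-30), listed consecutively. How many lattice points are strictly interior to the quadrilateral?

1616

By the shoelace formula, twice the signed area is |(28·38 − 14·38) + (14·36 − (-20)·38) + ((-20)·(-30) − 7·36) + (7·38 − 28·(-30))| = 3250, so the area is 1625.
The number of boundary lattice points is Σ gcd(|Δx|,|Δy|) = gcd(14,0) + gcd(34,2) + gcd(27,66) + gcd(21,68) = 14+2+3+1 = 20.
By Pick's theorem A = I + B/2 − 1, so I = 1625 − 20/2 + 1 = 1616.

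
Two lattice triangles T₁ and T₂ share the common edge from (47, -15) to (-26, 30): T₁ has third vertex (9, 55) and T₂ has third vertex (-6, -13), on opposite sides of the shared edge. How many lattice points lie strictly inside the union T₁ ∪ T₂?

The union is the simple quadrilateral with vertices (47, -15), (9, 55), (-26, 30), (-6, -13) in order.
By the shoelace formula, twice the signed area is |[47·55 − 9·(-15)] + [9·30 − (-26)·55] + [(-26)·(-13) − (-6)·30] + [(-6)·(-15) − 47·(-13)]| = 5639, so the area is 2819.5.
Along each edge there are gcd(|Δx|,|Δy|)+1 lattice points, so counting each shared vertex once the boundary has gcd(38,70) + gcd(35,25) + gcd(20,43) + gcd(53,2) = 2+5+1+1 = 9.
By Pick's theorem I = A − B/2 + 1 = 2819.5 − 9/2 + 1 = 2816.

2816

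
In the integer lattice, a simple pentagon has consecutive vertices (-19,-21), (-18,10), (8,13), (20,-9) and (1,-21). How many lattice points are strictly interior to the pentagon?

1011

Using the shoelace formula, 2A = |[(-19)·10 − (-18)·(-21)] + [(-18)·13 − 8·10] + [8·(-9) − 20·13] + [20·(-21) − 1·(-9)] + [1·(-21) − (-19)·(-21)]| = 2045, so the area is 1022.5.
Along each edge there are gcd(|Δx|,|Δy|)+1 lattice points, so counting each shared vertex once the boundary has gcd(1,31) + gcd(26,3) + gcd(12,22) + gcd(19,12) + gcd(20,0) = 1+1+2+1+20 = 25.
Pick's theorem gives I = A − B/2 + 1 = 1022.5 − 25/2 + 1 = 1011.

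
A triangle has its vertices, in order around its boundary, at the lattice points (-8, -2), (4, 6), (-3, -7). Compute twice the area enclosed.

100

The shoelace formula gives twice the area as |[(-8)·6 − 4·(-2)] + [4·(-7) − (-3)·6] + [(-3)·(-2) − (-8)·(-7)]| = 100, so the area is 50.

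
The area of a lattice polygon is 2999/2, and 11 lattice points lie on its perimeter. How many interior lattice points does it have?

Pick's theorem A = I + B/2 − 1 rearranges to I = A − B/2 + 1 = 2999/2 − 11/2 + 1 = 1495.

1495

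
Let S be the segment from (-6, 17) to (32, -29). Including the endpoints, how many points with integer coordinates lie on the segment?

3

The number of lattice points on a segment between lattice points is gcd(|Δx|,|Δy|) + 1 = gcd(38,46) + 1 = 2 + 1 = 3.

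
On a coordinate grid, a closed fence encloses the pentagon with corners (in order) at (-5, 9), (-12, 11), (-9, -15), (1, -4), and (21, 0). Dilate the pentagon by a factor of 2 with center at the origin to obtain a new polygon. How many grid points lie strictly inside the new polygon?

1305

By the shoelace formula, twice the signed area is |((-5)·11 − (-12)·9) + ((-12)·(-15) − (-9)·11) + ((-9)·(-4) − 1·(-15)) + (1·0 − 21·(-4)) + (21·9 − (-5)·0)| = 656, so the area is 328.
Along each edge there are gcd(|Δx|,|Δy|)+1 lattice points, so counting each shared vertex once the boundary has gcd(7,2) + gcd(3,26) + gcd(10,11) + gcd(20,4) + gcd(26,9) = 1+1+1+4+1 = 8.
Scaling by 2 multiplies the area by 2² = 4 (so the new area is 1312) and multiplies the boundary lattice-point count by 2, giving 16.
By Pick's theorem, the interior count of the dilated polygon is 1312 − 16/2 + 1 = 1305.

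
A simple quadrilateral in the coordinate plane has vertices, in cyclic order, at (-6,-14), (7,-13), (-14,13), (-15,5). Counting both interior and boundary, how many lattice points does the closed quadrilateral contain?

By the shoelace formula, twice the signed area is |((-6)·(-13) − 7·(-14)) + (7·13 − (-14)·(-13)) + ((-14)·5 − (-15)·13) + ((-15)·(-14) − (-6)·5)| = 450, so the area is 225.
Along each edge there are gcd(|Δx|,|Δy|)+1 lattice points, so counting each shared vertex once the boundary has gcd(13,1) + gcd(21,26) + gcd(1,8) + gcd(9,19) = 1+1+1+1 = 4.
Pick's theorem gives I = A − B/2 + 1 = 225 − 4/2 + 1 = 224, so the closed region contains I + B = 224 + 4 = 228 lattice points.

228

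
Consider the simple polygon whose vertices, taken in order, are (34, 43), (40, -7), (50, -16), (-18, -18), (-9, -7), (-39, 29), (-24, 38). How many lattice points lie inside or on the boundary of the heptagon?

The shoelace formula gives twice the area as |[34·(-7) − 40·43] + [40·(-16) − 50·(-7)] + [50·(-18) − (-18)·(-16)] + [(-18)·(-7) − (-9)·(-18)] + [(-9)·29 − (-39)·(-7)] + [(-39)·38 − (-24)·29] + [(-24)·43 − 34·38]| = 7116, so the area is 3558.
Summing gcd(|Δx|,|Δy|) over the edges gives the boundary count: gcd(6,50) + gcd(10,9) + gcd(68,2) + gcd(9,11) + gcd(30,36) + gcd(15,9) + gcd(58,5) = 2+1+2+1+6+3+1 = 16.
Pick's theorem gives I = A − B/2 + 1 = 3558 − 16/2 + 1 = 3551, so the closed region contains I + B = 3551 + 16 = 3567 lattice points.

3567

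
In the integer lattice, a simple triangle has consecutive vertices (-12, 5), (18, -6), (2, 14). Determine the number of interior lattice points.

210

Using the shoelace formula, 2A = |((-12)·(-6) − 18·5) + (18·14 − 2·(-6)) + (2·5 − (-12)·14)| = 424, so the area is 212.
Summing gcd(|Δx|,|Δy|) over the edges gives the boundary count: gcd(30,11) + gcd(16,20) + gcd(14,9) = 1+4+1 = 6.
By Pick's theorem A = I + B/2 − 1, so I = 212 − 6/2 + 1 = 210.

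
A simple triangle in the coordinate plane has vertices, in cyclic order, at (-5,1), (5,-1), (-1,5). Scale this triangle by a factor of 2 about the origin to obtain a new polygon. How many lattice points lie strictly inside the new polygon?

85

Using the shoelace formula, 2A = |[(-5)·(-1) − 5·1] + [5·5 − (-1)·(-1)] + [(-1)·1 − (-5)·5]| = 48, so the area is 24.
Along each edge there are gcd(|Δx|,|Δy|)+1 lattice points, so counting each shared vertex once the boundary has gcd(10,2) + gcd(6,6) + gcd(4,4) = 2+6+4 = 12.
Scaling by 2 multiplies the area by 2² = 4 (so the new area is 96) and multiplies the boundary lattice-point count by 2, giving 24.
By Pick's theorem, the interior count of the dilated polygon is 96 − 24/2 + 1 = 85.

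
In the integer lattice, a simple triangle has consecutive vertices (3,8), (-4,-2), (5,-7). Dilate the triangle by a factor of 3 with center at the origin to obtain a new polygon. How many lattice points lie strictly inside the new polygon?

Using the shoelace formula, 2A = |(3·(-2) − (-4)·8) + ((-4)·(-7) − 5·(-2)) + (5·8 − 3·(-7))| = 125, so the area is 62.5.
Along each edge there are gcd(|Δx|,|Δy|)+1 lattice points, so counting each shared vertex once the boundary has gcd(7,10) + gcd(9,5) + gcd(2,15) = 1+1+1 = 3.
Scaling by 3 multiplies the area by 3² = 9 (so the new area is 1125/2) and multiplies the boundary lattice-point count by 3, giving 9.
By Pick's theorem, the interior count of the dilated polygon is 1125/2 − 9/2 + 1 = 559.

559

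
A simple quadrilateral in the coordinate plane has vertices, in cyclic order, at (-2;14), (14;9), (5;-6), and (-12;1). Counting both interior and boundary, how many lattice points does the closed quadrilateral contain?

Using the shoelace formula, 2A = |[(-2)·9 − 14·14] + [14·(-6) − 5·9] + [5·1 − (-12)·(-6)] + [(-12)·14 − (-2)·1]| = 576, so the area is 288.
Along each edge there are gcd(|Δx|,|Δy|)+1 lattice points, so counting each shared vertex once the boundary has gcd(16,5) + gcd(9,15) + gcd(17,7) + gcd(10,13) = 1+3+1+1 = 6.
Pick's theorem gives I = A − B/2 + 1 = 288 − 6/2 + 1 = 286, so the closed region contains I + B = 286 + 6 = 292 lattice points.

292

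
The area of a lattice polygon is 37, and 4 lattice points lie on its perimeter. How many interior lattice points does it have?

Pick's theorem A = I + B/2 − 1 rearranges to I = A − B/2 + 1 = 37 − 4/2 + 1 = 36.

36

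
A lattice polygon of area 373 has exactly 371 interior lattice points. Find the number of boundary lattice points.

Pick's theorem gives A = I + B/2 − 1, so B = 2(A − I + 1) = 2(373 − 371 + 1) = 6.

6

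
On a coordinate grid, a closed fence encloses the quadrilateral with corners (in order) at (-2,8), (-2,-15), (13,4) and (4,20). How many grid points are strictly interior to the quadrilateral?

260

Using the shoelace formula, 2A = |((-2)·(-15) − (-2)·8) + ((-2)·4 − 13·(-15)) + (13·20 − 4·4) + (4·8 − (-2)·20)| = 549, so the area is 549/2.
The number of boundary lattice points is Σ gcd(|Δx|,|Δy|) = gcd(0,23) + gcd(15,19) + gcd(9,16) + gcd(6,12) = 23+1+1+6 = 31.
By Pick's theorem A = I + B/2 − 1, so I = 549/2 − 31/2 + 1 = 260.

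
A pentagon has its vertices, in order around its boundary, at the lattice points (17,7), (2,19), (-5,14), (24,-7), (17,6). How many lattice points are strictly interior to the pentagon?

Using the shoelace formula, 2A = |[17·19 − 2·7] + [2·14 − (-5)·19] + [(-5)·(-7) − 24·14] + [24·6 − 17·(-7)] + [17·7 − 17·6]| = 411, so the area is 411/2.
Along each edge there are gcd(|Δx|,|Δy|)+1 lattice points, so counting each shared vertex once the boundary has gcd(15,12) + gcd(7,5) + gcd(29,21) + gcd(7,13) + gcd(0,1) = 3+1+1+1+1 = 7.
Pick's theorem gives I = A − B/2 + 1 = 411/2 − 7/2 + 1 = 203.

203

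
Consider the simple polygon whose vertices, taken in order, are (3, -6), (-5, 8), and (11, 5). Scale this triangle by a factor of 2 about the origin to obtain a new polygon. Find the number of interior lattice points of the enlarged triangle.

Using the shoelace formula, 2A = |(3·8 − (-5)·(-6)) + ((-5)·5 − 11·8) + (11·(-6) − 3·5)| = 200, so the area is 100.
Along each edge there are gcd(|Δx|,|Δy|)+1 lattice points, so counting each shared vertex once the boundary has gcd(8,14) + gcd(16,3) + gcd(8,11) = 2+1+1 = 4.
Scaling by 2 multiplies the area by 2² = 4 (so the new area is 400) and multiplies the boundary lattice-point count by 2, giving 8.
By Pick's theorem, the interior count of the dilated polygon is 400 − 8/2 + 1 = 397.

397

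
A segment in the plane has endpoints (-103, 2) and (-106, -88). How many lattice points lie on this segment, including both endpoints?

The number of lattice points on a segment between lattice points is gcd(|Δx|,|Δy|) + 1 = gcd(3,90) + 1 = 3 + 1 = 4.

4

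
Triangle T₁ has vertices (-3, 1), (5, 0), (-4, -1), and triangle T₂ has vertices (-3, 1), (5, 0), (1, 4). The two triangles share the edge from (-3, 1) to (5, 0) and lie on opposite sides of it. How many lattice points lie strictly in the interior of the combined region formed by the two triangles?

20

The union is the simple quadrilateral with vertices (-3, 1), (-4, -1), (5, 0), (1, 4) in order.
The shoelace formula gives twice the area as |[(-3)·(-1) − (-4)·1] + [(-4)·0 − 5·(-1)] + [5·4 − 1·0] + [1·1 − (-3)·4]| = 45, so the area is 45/2.
Along each edge there are gcd(|Δx|,|Δy|)+1 lattice points, so counting each shared vertex once the boundary has gcd(1,2) + gcd(9,1) + gcd(4,4) + gcd(4,3) = 1+1+4+1 = 7.
By Pick's theorem I = A − B/2 + 1 = 45/2 − 7/2 + 1 = 20.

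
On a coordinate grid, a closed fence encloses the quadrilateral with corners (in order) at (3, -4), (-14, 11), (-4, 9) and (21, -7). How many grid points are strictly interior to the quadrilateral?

162

By the shoelace formula, twice the signed area is |[3·11 − (-14)·(-4)] + [(-14)·9 − (-4)·11] + [(-4)·(-7) − 21·9] + [21·(-4) − 3·(-7)]| = 329, so the area is 329/2.
Summing gcd(|Δx|,|Δy|) over the edges gives the boundary count: gcd(17,15) + gcd(10,2) + gcd(25,16) + gcd(18,3) = 1+2+1+3 = 7.
By Pick's theorem A = I + B/2 − 1, so I = 329/2 − 7/2 + 1 = 162.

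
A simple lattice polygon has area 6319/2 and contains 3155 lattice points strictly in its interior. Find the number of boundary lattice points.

11

Pick's theorem gives A = I + B/2 − 1, so B = 2(A − I + 1) = 2(6319/2 − 3155 + 1) = 11.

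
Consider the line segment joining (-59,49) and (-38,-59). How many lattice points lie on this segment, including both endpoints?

The number of lattice points on a segment between lattice points is gcd(|Δx|,|Δy|) + 1 = gcd(21,108) + 1 = 3 + 1 = 4.

4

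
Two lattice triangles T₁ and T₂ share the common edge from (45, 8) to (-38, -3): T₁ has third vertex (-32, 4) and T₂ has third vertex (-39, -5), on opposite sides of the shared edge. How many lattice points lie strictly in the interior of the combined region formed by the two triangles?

The union is the simple quadrilateral with vertices (45, 8), (-32, 4), (-38, -3), (-39, -5) in order.
By the shoelace formula, twice the signed area is |(45·4 − (-32)·8) + ((-32)·(-3) − (-38)·4) + ((-38)·(-5) − (-39)·(-3)) + ((-39)·8 − 45·(-5))| = 670, so the area is 335.
The number of boundary lattice points is Σ gcd(|Δx|,|Δy|) = gcd(77,4) + gcd(6,7) + gcd(1,2) + gcd(84,13) = 1+1+1+1 = 4.
By Pick's theorem I = A − B/2 + 1 = 335 − 4/2 + 1 = 334.

334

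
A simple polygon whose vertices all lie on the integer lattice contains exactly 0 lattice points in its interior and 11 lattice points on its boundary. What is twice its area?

By Pick's theorem, A = I + B/2 − 1 = 0 + 11/2 − 1 = 9/2.
Hence 2A = 9.

9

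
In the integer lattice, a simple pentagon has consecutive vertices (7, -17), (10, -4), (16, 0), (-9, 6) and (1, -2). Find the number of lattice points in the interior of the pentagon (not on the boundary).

By the shoelace formula, twice the signed area is |(7·(-4) − 10·(-17)) + (10·0 − 16·(-4)) + (16·6 − (-9)·0) + ((-9)·(-2) − 1·6) + (1·(-17) − 7·(-2))| = 311, so the area is 311/2.
The number of boundary lattice points is Σ gcd(|Δx|,|Δy|) = gcd(3,13) + gcd(6,4) + gcd(25,6) + gcd(10,8) + gcd(6,15) = 1+2+1+2+3 = 9.
By Pick's theorem A = I + B/2 − 1, so I = 311/2 − 9/2 + 1 = 152.

152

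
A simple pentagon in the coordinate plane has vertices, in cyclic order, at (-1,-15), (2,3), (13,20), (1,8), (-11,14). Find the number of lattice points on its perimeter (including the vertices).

23

Summing gcd(|Δx|,|Δy|) over the edges gives the boundary count: gcd(3,18) + gcd(11,17) + gcd(12,12) + gcd(12,6) + gcd(10,29) = 3+1+12+6+1 = 23.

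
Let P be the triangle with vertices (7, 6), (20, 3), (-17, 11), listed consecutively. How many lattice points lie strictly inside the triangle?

Using the shoelace formula, 2A = |[7·3 − 20·6] + [20·11 − (-17)·3] + [(-17)·6 − 7·11]| = 7, so the area is 7/2.
Along each edge there are gcd(|Δx|,|Δy|)+1 lattice points, so counting each shared vertex once the boundary has gcd(13,3) + gcd(37,8) + gcd(24,5) = 1+1+1 = 3.
Pick's theorem gives I = A − B/2 + 1 = 7/2 − 3/2 + 1 = 3.

3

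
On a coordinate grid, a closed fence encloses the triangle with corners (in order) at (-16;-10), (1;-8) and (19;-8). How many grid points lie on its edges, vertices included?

The number of boundary lattice points is Σ gcd(|Δx|,|Δy|) = gcd(17,2) + gcd(18,0) + gcd(35,2) = 1+18+1 = 20.

20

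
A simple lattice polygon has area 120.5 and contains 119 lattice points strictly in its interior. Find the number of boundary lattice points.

Pick's theorem gives A = I + B/2 − 1, so B = 2(A − I + 1) = 2(120.5 − 119 + 1) = 5.

5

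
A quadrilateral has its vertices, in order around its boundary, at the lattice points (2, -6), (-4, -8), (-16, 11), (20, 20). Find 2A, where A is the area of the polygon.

By the shoelace formula, twice the signed area is |[2·(-8) − (-4)·(-6)] + [(-4)·11 − (-16)·(-8)] + [(-16)·20 − 20·11] + [20·(-6) − 2·20]| = 912, so the area is 456.

912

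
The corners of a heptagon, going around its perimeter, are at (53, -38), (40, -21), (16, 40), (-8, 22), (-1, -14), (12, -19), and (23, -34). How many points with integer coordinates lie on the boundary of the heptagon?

Along each edge there are gcd(|Δx|,|Δy|)+1 lattice points, so counting each shared vertex once the boundary has gcd(13,17) + gcd(24,61) + gcd(24,18) + gcd(7,36) + gcd(13,5) + gcd(11,15) + gcd(30,4) = 1+1+6+1+1+1+2 = 13.

13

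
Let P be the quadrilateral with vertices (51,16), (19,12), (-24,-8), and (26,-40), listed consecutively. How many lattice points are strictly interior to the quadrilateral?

2031

The shoelace formula gives twice the area as |[51·12 − 19·16] + [19·(-8) − (-24)·12] + [(-24)·(-40) − 26·(-8)] + [26·16 − 51·(-40)]| = 4068, so the area is 2034.
Summing gcd(|Δx|,|Δy|) over the edges gives the boundary count: gcd(32,4) + gcd(43,20) + gcd(50,32) + gcd(25,56) = 4+1+2+1 = 8.
Pick's theorem gives I = A − B/2 + 1 = 2034 − 8/2 + 1 = 2031.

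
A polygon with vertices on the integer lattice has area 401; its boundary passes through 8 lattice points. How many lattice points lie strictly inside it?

Pick's theorem A = I + B/2 − 1 rearranges to I = A − B/2 + 1 = 401 − 8/2 + 1 = 398.

398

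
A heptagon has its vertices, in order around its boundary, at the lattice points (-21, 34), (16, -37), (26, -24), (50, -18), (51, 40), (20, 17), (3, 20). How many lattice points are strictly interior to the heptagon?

2694

The shoelace formula gives twice the area as |[(-21)·(-37) − 16·34] + [16·(-24) − 26·(-37)] + [26·(-18) − 50·(-24)] + [50·40 − 51·(-18)] + [51·17 − 20·40] + [20·20 − 3·17] + [3·34 − (-21)·20]| = 5399, so the area is 2699.5.
The number of boundary lattice points is Σ gcd(|Δx|,|Δy|) = gcd(37,71) + gcd(10,13) + gcd(24,6) + gcd(1,58) + gcd(31,23) + gcd(17,3) + gcd(24,14) = 1+1+6+1+1+1+2 = 13.
Pick's theorem gives I = A − B/2 + 1 = 2699.5 − 13/2 + 1 = 2694.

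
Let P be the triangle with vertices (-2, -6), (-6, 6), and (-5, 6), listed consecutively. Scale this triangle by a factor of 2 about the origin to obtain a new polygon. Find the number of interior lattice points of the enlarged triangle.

Using the shoelace formula, 2A = |[(-2)·6 − (-6)·(-6)] + [(-6)·6 − (-5)·6] + [(-5)·(-6) − (-2)·6]| = 12, so the area is 6.
The number of boundary lattice points is Σ gcd(|Δx|,|Δy|) = gcd(4,12) + gcd(1,0) + gcd(3,12) = 4+1+3 = 8.
Scaling by 2 multiplies the area by 2² = 4 (so the new area is 24) and multiplies the boundary lattice-point count by 2, giving 16.
By Pick's theorem, the interior count of the dilated polygon is 24 − 16/2 + 1 = 17.

17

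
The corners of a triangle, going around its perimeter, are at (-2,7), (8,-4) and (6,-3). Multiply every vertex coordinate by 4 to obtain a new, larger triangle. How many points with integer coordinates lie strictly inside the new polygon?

89

By the shoelace formula, twice the signed area is |((-2)·(-4) − 8·7) + (8·(-3) − 6·(-4)) + (6·7 − (-2)·(-3))| = 12, so the area is 6.
The number of boundary lattice points is Σ gcd(|Δx|,|Δy|) = gcd(10,11) + gcd(2,1) + gcd(8,10) = 1+1+2 = 4.
Scaling by 4 multiplies the area by 4² = 16 (so the new area is 96) and multiplies the boundary lattice-point count by 4, giving 16.
By Pick's theorem, the interior count of the dilated polygon is 96 − 16/2 + 1 = 89.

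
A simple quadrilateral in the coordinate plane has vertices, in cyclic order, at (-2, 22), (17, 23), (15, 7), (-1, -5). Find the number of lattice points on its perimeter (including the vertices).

8

The number of boundary lattice points is Σ gcd(|Δx|,|Δy|) = gcd(19,1) + gcd(2,16) + gcd(16,12) + gcd(1,27) = 1+2+4+1 = 8.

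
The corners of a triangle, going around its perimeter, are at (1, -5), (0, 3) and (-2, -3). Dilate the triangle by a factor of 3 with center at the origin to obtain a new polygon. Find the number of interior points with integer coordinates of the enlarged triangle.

Using the shoelace formula, 2A = |[1·3 − 0·(-5)] + [0·(-3) − (-2)·3] + [(-2)·(-5) − 1·(-3)]| = 22, so the area is 11.
Along each edge there are gcd(|Δx|,|Δy|)+1 lattice points, so counting each shared vertex once the boundary has gcd(1,8) + gcd(2,6) + gcd(3,2) = 1+2+1 = 4.
Scaling by 3 multiplies the area by 3² = 9 (so the new area is 99) and multiplies the boundary lattice-point count by 3, giving 12.
By Pick's theorem, the interior count of the dilated polygon is 99 − 12/2 + 1 = 94.

94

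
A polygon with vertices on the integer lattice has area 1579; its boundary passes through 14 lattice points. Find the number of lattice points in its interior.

1573

Pick's theorem A = I + B/2 − 1 rearranges to I = A − B/2 + 1 = 1579 − 14/2 + 1 = 1573.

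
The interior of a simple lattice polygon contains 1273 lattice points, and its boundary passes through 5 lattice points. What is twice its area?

2549

By Pick's theorem, A = I + B/2 − 1 = 1273 + 5/2 − 1 = 2549/2.
Hence 2A = 2549.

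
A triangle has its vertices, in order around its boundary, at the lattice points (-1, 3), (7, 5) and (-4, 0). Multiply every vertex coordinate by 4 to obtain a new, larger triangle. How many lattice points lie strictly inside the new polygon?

133

Using the shoelace formula, 2A = |((-1)·5 − 7·3) + (7·0 − (-4)·5) + ((-4)·3 − (-1)·0)| = 18, so the area is 9.
Along each edge there are gcd(|Δx|,|Δy|)+1 lattice points, so counting each shared vertex once the boundary has gcd(8,2) + gcd(11,5) + gcd(3,3) = 2+1+3 = 6.
Scaling by 4 multiplies the area by 4² = 16 (so the new area is 144) and multiplies the boundary lattice-point count by 4, giving 24.
By Pick's theorem, the interior count of the dilated polygon is 144 − 24/2 + 1 = 133.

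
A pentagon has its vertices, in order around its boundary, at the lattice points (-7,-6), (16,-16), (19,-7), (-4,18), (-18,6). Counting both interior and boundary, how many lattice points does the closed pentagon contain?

587

Using the shoelace formula, 2A = |[(-7)·(-16) − 16·(-6)] + [16·(-7) − 19·(-16)] + [19·18 − (-4)·(-7)] + [(-4)·6 − (-18)·18] + [(-18)·(-6) − (-7)·6]| = 1164, so the area is 582.
Along each edge there are gcd(|Δx|,|Δy|)+1 lattice points, so counting each shared vertex once the boundary has gcd(23,10) + gcd(3,9) + gcd(23,25) + gcd(14,12) + gcd(11,12) = 1+3+1+2+1 = 8.
Pick's theorem gives I = A − B/2 + 1 = 582 − 8/2 + 1 = 579, so the closed region contains I + B = 579 + 8 = 587 lattice points.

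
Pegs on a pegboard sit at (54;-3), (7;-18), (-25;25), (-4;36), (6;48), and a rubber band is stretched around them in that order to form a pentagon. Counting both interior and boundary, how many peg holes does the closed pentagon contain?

2527

By the shoelace formula, twice the signed area is |[54·(-18) − 7·(-3)] + [7·25 − (-25)·(-18)] + [(-25)·36 − (-4)·25] + [(-4)·48 − 6·36] + [6·(-3) − 54·48]| = 5044, so the area is 2522.
Summing gcd(|Δx|,|Δy|) over the edges gives the boundary count: gcd(47,15) + gcd(32,43) + gcd(21,11) + gcd(10,12) + gcd(48,51) = 1+1+1+2+3 = 8.
Pick's theorem gives I = A − B/2 + 1 = 2522 − 8/2 + 1 = 2519, so the closed region contains I + B = 2519 + 8 = 2527 lattice points.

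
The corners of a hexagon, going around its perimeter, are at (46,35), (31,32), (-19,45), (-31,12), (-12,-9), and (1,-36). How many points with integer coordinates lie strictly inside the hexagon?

3052

The shoelace formula gives twice the area as |(46·32 − 31·35) + (31·45 − (-19)·32) + ((-19)·12 − (-31)·45) + ((-31)·(-9) − (-12)·12) + ((-12)·(-36) − 1·(-9)) + (1·35 − 46·(-36))| = 6112, so the area is 3056.
The number of boundary lattice points is Σ gcd(|Δx|,|Δy|) = gcd(15,3) + gcd(50,13) + gcd(12,33) + gcd(19,21) + gcd(13,27) + gcd(45,71) = 3+1+3+1+1+1 = 10.
By Pick's theorem A = I + B/2 − 1, so I = 3056 − 10/2 + 1 = 3052.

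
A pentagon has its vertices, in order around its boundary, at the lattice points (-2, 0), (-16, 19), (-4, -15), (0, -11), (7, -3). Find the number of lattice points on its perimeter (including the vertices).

Summing gcd(|Δx|,|Δy|) over the edges gives the boundary count: gcd(14,19) + gcd(12,34) + gcd(4,4) + gcd(7,8) + gcd(9,3) = 1+2+4+1+3 = 11.

11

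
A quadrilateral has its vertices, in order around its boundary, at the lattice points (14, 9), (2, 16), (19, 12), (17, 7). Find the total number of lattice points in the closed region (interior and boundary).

Using the shoelace formula, 2A = |(14·16 − 2·9) + (2·12 − 19·16) + (19·7 − 17·12) + (17·9 − 14·7)| = 90, so the area is 45.
Summing gcd(|Δx|,|Δy|) over the edges gives the boundary count: gcd(12,7) + gcd(17,4) + gcd(2,5) + gcd(3,2) = 1+1+1+1 = 4.
Pick's theorem gives I = A − B/2 + 1 = 45 − 4/2 + 1 = 44, so the closed region contains I + B = 44 + 4 = 48 lattice points.

48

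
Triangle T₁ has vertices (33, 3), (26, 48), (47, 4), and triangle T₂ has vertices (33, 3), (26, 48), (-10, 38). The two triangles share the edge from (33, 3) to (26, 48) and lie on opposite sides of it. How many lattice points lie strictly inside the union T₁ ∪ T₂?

The union is the simple quadrilateral with vertices (33, 3), (47, 4), (26, 48), (-10, 38) in order.
By the shoelace formula, twice the signed area is |[33·4 − 47·3] + [47·48 − 26·4] + [26·38 − (-10)·48] + [(-10)·3 − 33·38]| = 2327, so the area is 1163.5.
The number of boundary lattice points is Σ gcd(|Δx|,|Δy|) = gcd(14,1) + gcd(21,44) + gcd(36,10) + gcd(43,35) = 1+1+2+1 = 5.
By Pick's theorem I = A − B/2 + 1 = 1163.5 − 5/2 + 1 = 1162.

1162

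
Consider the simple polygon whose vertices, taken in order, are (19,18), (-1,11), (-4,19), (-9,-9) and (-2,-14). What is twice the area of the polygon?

By the shoelace formula, twice the signed area is |[19·11 − (-1)·18] + [(-1)·19 − (-4)·11] + [(-4)·(-9) − (-9)·19] + [(-9)·(-14) − (-2)·(-9)] + [(-2)·18 − 19·(-14)]| = 797, so the area is 398.5.

797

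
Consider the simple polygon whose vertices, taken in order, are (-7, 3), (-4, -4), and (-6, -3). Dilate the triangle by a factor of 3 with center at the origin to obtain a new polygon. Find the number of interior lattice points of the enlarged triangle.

Using the shoelace formula, 2A = |((-7)·(-4) − (-4)·3) + ((-4)·(-3) − (-6)·(-4)) + ((-6)·3 − (-7)·(-3))| = 11, so the area is 5.5.
Summing gcd(|Δx|,|Δy|) over the edges gives the boundary count: gcd(3,7) + gcd(2,1) + gcd(1,6) = 1+1+1 = 3.
Scaling by 3 multiplies the area by 3² = 9 (so the new area is 99/2) and multiplies the boundary lattice-point count by 3, giving 9.
By Pick's theorem, the interior count of the dilated polygon is 99/2 − 9/2 + 1 = 46.

46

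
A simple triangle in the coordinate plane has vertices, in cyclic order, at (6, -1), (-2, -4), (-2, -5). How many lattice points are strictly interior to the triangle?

2

The shoelace formula gives twice the area as |[6·(-4) − (-2)·(-1)] + [(-2)·(-5) − (-2)·(-4)] + [(-2)·(-1) − 6·(-5)]| = 8, so the area is 4.
Along each edge there are gcd(|Δx|,|Δy|)+1 lattice points, so counting each shared vertex once the boundary has gcd(8,3) + gcd(0,1) + gcd(8,4) = 1+1+4 = 6.
Pick's theorem gives I = A − B/2 + 1 = 4 − 6/2 + 1 = 2.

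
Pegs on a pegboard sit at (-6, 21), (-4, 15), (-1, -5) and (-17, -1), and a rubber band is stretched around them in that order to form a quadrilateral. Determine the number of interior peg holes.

201

By the shoelace formula, twice the signed area is |((-6)·15 − (-4)·21) + ((-4)·(-5) − (-1)·15) + ((-1)·(-1) − (-17)·(-5)) + ((-17)·21 − (-6)·(-1))| = 418, so the area is 209.
Summing gcd(|Δx|,|Δy|) over the edges gives the boundary count: gcd(2,6) + gcd(3,20) + gcd(16,4) + gcd(11,22) = 2+1+4+11 = 18.
Pick's theorem gives I = A − B/2 + 1 = 209 − 18/2 + 1 = 201.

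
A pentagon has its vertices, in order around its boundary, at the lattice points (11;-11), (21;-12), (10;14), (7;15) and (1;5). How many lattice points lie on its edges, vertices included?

7

Summing gcd(|Δx|,|Δy|) over the edges gives the boundary count: gcd(10,1) + gcd(11,26) + gcd(3,1) + gcd(6,10) + gcd(10,16) = 1+1+1+2+2 = 7.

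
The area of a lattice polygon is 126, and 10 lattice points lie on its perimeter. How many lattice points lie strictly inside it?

From Pick's theorem, I = A − B/2 + 1 = 126 − 10/2 + 1 = 122.

122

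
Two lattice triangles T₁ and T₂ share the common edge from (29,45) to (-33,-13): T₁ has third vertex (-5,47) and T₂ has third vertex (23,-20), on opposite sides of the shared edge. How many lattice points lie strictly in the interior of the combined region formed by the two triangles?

The union is the simple quadrilateral with vertices (29,45), (-5,47), (-33,-13), (23,-20) in order.
Using the shoelace formula, 2A = |[29·47 − (-5)·45] + [(-5)·(-13) − (-33)·47] + [(-33)·(-20) − 23·(-13)] + [23·45 − 29·(-20)]| = 5778, so the area is 2889.
Along each edge there are gcd(|Δx|,|Δy|)+1 lattice points, so counting each shared vertex once the boundary has gcd(34,2) + gcd(28,60) + gcd(56,7) + gcd(6,65) = 2+4+7+1 = 14.
By Pick's theorem I = A − B/2 + 1 = 2889 − 14/2 + 1 = 2883.

2883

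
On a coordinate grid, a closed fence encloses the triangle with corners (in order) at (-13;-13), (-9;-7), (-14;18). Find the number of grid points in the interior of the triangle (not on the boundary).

The shoelace formula gives twice the area as |((-13)·(-7) − (-9)·(-13)) + ((-9)·18 − (-14)·(-7)) + ((-14)·(-13) − (-13)·18)| = 130, so the area is 65.
Summing gcd(|Δx|,|Δy|) over the edges gives the boundary count: gcd(4,6) + gcd(5,25) + gcd(1,31) = 2+5+1 = 8.
Pick's theorem gives I = A − B/2 + 1 = 65 − 8/2 + 1 = 62.

62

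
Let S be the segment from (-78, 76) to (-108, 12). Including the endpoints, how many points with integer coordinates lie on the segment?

The number of lattice points on a segment between lattice points is gcd(|Δx|,|Δy|) + 1 = gcd(30,64) + 1 = 2 + 1 = 3.

3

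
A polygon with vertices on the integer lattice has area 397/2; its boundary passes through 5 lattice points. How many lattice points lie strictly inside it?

197

Pick's theorem A = I + B/2 − 1 rearranges to I = A − B/2 + 1 = 397/2 − 5/2 + 1 = 197.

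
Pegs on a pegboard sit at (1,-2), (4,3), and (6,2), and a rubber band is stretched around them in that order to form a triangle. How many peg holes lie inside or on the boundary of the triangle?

By the shoelace formula, twice the signed area is |[1·3 − 4·(-2)] + [4·2 − 6·3] + [6·(-2) − 1·2]| = 13, so the area is 13/2.
Along each edge there are gcd(|Δx|,|Δy|)+1 lattice points, so counting each shared vertex once the boundary has gcd(3,5) + gcd(2,1) + gcd(5,4) = 1+1+1 = 3.
Pick's theorem gives I = A − B/2 + 1 = 13/2 − 3/2 + 1 = 6, so the closed region contains I + B = 6 + 3 = 9 lattice points.

9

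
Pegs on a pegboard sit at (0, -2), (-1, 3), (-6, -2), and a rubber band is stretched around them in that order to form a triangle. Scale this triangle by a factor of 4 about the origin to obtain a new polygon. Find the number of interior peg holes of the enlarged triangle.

The shoelace formula gives twice the area as |(0·3 − (-1)·(-2)) + ((-1)·(-2) − (-6)·3) + ((-6)·(-2) − 0·(-2))| = 30, so the area is 15.
Summing gcd(|Δx|,|Δy|) over the edges gives the boundary count: gcd(1,5) + gcd(5,5) + gcd(6,0) = 1+5+6 = 12.
Scaling by 4 multiplies the area by 4² = 16 (so the new area is 240) and multiplies the boundary lattice-point count by 4, giving 48.
By Pick's theorem, the interior count of the dilated polygon is 240 − 48/2 + 1 = 217.

217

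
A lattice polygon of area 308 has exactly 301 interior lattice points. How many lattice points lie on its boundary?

Pick's theorem gives A = I + B/2 − 1, so B = 2(A − I + 1) = 2(308 − 301 + 1) = 16.

16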